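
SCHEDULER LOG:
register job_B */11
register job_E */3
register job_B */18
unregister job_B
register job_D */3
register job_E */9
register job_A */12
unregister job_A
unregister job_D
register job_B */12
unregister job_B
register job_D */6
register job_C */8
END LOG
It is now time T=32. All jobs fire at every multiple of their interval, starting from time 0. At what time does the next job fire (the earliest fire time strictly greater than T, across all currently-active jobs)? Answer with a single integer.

Answer: 36

Derivation:
Op 1: register job_B */11 -> active={job_B:*/11}
Op 2: register job_E */3 -> active={job_B:*/11, job_E:*/3}
Op 3: register job_B */18 -> active={job_B:*/18, job_E:*/3}
Op 4: unregister job_B -> active={job_E:*/3}
Op 5: register job_D */3 -> active={job_D:*/3, job_E:*/3}
Op 6: register job_E */9 -> active={job_D:*/3, job_E:*/9}
Op 7: register job_A */12 -> active={job_A:*/12, job_D:*/3, job_E:*/9}
Op 8: unregister job_A -> active={job_D:*/3, job_E:*/9}
Op 9: unregister job_D -> active={job_E:*/9}
Op 10: register job_B */12 -> active={job_B:*/12, job_E:*/9}
Op 11: unregister job_B -> active={job_E:*/9}
Op 12: register job_D */6 -> active={job_D:*/6, job_E:*/9}
Op 13: register job_C */8 -> active={job_C:*/8, job_D:*/6, job_E:*/9}
  job_C: interval 8, next fire after T=32 is 40
  job_D: interval 6, next fire after T=32 is 36
  job_E: interval 9, next fire after T=32 is 36
Earliest fire time = 36 (job job_D)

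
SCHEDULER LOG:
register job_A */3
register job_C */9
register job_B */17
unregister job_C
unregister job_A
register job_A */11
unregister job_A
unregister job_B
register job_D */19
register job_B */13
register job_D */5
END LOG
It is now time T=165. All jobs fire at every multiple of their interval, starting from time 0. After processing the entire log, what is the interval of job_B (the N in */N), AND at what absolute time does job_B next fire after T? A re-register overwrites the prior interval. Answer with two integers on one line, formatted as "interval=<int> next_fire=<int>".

Answer: interval=13 next_fire=169

Derivation:
Op 1: register job_A */3 -> active={job_A:*/3}
Op 2: register job_C */9 -> active={job_A:*/3, job_C:*/9}
Op 3: register job_B */17 -> active={job_A:*/3, job_B:*/17, job_C:*/9}
Op 4: unregister job_C -> active={job_A:*/3, job_B:*/17}
Op 5: unregister job_A -> active={job_B:*/17}
Op 6: register job_A */11 -> active={job_A:*/11, job_B:*/17}
Op 7: unregister job_A -> active={job_B:*/17}
Op 8: unregister job_B -> active={}
Op 9: register job_D */19 -> active={job_D:*/19}
Op 10: register job_B */13 -> active={job_B:*/13, job_D:*/19}
Op 11: register job_D */5 -> active={job_B:*/13, job_D:*/5}
Final interval of job_B = 13
Next fire of job_B after T=165: (165//13+1)*13 = 169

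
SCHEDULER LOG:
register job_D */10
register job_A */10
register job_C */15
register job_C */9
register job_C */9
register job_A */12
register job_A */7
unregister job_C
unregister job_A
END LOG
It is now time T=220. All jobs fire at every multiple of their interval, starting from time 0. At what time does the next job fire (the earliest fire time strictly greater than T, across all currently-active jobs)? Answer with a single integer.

Answer: 230

Derivation:
Op 1: register job_D */10 -> active={job_D:*/10}
Op 2: register job_A */10 -> active={job_A:*/10, job_D:*/10}
Op 3: register job_C */15 -> active={job_A:*/10, job_C:*/15, job_D:*/10}
Op 4: register job_C */9 -> active={job_A:*/10, job_C:*/9, job_D:*/10}
Op 5: register job_C */9 -> active={job_A:*/10, job_C:*/9, job_D:*/10}
Op 6: register job_A */12 -> active={job_A:*/12, job_C:*/9, job_D:*/10}
Op 7: register job_A */7 -> active={job_A:*/7, job_C:*/9, job_D:*/10}
Op 8: unregister job_C -> active={job_A:*/7, job_D:*/10}
Op 9: unregister job_A -> active={job_D:*/10}
  job_D: interval 10, next fire after T=220 is 230
Earliest fire time = 230 (job job_D)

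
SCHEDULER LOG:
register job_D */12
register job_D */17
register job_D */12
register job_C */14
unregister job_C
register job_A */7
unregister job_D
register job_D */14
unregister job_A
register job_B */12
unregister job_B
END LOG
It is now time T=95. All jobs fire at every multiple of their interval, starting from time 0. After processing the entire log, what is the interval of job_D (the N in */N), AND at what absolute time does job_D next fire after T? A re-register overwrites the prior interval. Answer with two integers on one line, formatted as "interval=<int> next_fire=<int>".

Answer: interval=14 next_fire=98

Derivation:
Op 1: register job_D */12 -> active={job_D:*/12}
Op 2: register job_D */17 -> active={job_D:*/17}
Op 3: register job_D */12 -> active={job_D:*/12}
Op 4: register job_C */14 -> active={job_C:*/14, job_D:*/12}
Op 5: unregister job_C -> active={job_D:*/12}
Op 6: register job_A */7 -> active={job_A:*/7, job_D:*/12}
Op 7: unregister job_D -> active={job_A:*/7}
Op 8: register job_D */14 -> active={job_A:*/7, job_D:*/14}
Op 9: unregister job_A -> active={job_D:*/14}
Op 10: register job_B */12 -> active={job_B:*/12, job_D:*/14}
Op 11: unregister job_B -> active={job_D:*/14}
Final interval of job_D = 14
Next fire of job_D after T=95: (95//14+1)*14 = 98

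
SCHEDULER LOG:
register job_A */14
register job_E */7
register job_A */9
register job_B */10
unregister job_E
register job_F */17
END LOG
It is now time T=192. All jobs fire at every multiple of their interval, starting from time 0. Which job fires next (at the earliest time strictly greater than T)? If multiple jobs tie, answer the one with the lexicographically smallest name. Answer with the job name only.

Answer: job_A

Derivation:
Op 1: register job_A */14 -> active={job_A:*/14}
Op 2: register job_E */7 -> active={job_A:*/14, job_E:*/7}
Op 3: register job_A */9 -> active={job_A:*/9, job_E:*/7}
Op 4: register job_B */10 -> active={job_A:*/9, job_B:*/10, job_E:*/7}
Op 5: unregister job_E -> active={job_A:*/9, job_B:*/10}
Op 6: register job_F */17 -> active={job_A:*/9, job_B:*/10, job_F:*/17}
  job_A: interval 9, next fire after T=192 is 198
  job_B: interval 10, next fire after T=192 is 200
  job_F: interval 17, next fire after T=192 is 204
Earliest = 198, winner (lex tiebreak) = job_A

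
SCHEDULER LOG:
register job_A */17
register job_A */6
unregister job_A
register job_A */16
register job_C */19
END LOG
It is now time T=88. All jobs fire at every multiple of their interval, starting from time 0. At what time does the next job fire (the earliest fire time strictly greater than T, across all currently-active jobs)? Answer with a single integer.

Op 1: register job_A */17 -> active={job_A:*/17}
Op 2: register job_A */6 -> active={job_A:*/6}
Op 3: unregister job_A -> active={}
Op 4: register job_A */16 -> active={job_A:*/16}
Op 5: register job_C */19 -> active={job_A:*/16, job_C:*/19}
  job_A: interval 16, next fire after T=88 is 96
  job_C: interval 19, next fire after T=88 is 95
Earliest fire time = 95 (job job_C)

Answer: 95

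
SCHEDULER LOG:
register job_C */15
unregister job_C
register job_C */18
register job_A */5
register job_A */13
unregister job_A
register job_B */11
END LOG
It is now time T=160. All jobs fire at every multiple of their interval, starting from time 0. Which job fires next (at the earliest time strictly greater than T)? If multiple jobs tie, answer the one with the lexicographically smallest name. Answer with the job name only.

Op 1: register job_C */15 -> active={job_C:*/15}
Op 2: unregister job_C -> active={}
Op 3: register job_C */18 -> active={job_C:*/18}
Op 4: register job_A */5 -> active={job_A:*/5, job_C:*/18}
Op 5: register job_A */13 -> active={job_A:*/13, job_C:*/18}
Op 6: unregister job_A -> active={job_C:*/18}
Op 7: register job_B */11 -> active={job_B:*/11, job_C:*/18}
  job_B: interval 11, next fire after T=160 is 165
  job_C: interval 18, next fire after T=160 is 162
Earliest = 162, winner (lex tiebreak) = job_C

Answer: job_C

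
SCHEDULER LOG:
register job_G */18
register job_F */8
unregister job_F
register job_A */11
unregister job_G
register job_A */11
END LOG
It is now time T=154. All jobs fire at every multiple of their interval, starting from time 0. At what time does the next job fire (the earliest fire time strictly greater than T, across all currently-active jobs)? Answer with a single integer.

Op 1: register job_G */18 -> active={job_G:*/18}
Op 2: register job_F */8 -> active={job_F:*/8, job_G:*/18}
Op 3: unregister job_F -> active={job_G:*/18}
Op 4: register job_A */11 -> active={job_A:*/11, job_G:*/18}
Op 5: unregister job_G -> active={job_A:*/11}
Op 6: register job_A */11 -> active={job_A:*/11}
  job_A: interval 11, next fire after T=154 is 165
Earliest fire time = 165 (job job_A)

Answer: 165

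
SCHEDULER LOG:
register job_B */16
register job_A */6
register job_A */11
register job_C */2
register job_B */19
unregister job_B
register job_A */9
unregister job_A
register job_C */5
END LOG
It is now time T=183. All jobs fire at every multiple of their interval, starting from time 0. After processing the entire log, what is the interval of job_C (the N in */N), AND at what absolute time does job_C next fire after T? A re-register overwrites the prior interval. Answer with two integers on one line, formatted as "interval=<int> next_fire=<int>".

Answer: interval=5 next_fire=185

Derivation:
Op 1: register job_B */16 -> active={job_B:*/16}
Op 2: register job_A */6 -> active={job_A:*/6, job_B:*/16}
Op 3: register job_A */11 -> active={job_A:*/11, job_B:*/16}
Op 4: register job_C */2 -> active={job_A:*/11, job_B:*/16, job_C:*/2}
Op 5: register job_B */19 -> active={job_A:*/11, job_B:*/19, job_C:*/2}
Op 6: unregister job_B -> active={job_A:*/11, job_C:*/2}
Op 7: register job_A */9 -> active={job_A:*/9, job_C:*/2}
Op 8: unregister job_A -> active={job_C:*/2}
Op 9: register job_C */5 -> active={job_C:*/5}
Final interval of job_C = 5
Next fire of job_C after T=183: (183//5+1)*5 = 185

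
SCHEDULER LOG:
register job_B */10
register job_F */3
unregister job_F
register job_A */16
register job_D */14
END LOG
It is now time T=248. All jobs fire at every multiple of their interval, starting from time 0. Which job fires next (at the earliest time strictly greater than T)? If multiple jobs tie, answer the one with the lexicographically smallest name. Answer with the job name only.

Op 1: register job_B */10 -> active={job_B:*/10}
Op 2: register job_F */3 -> active={job_B:*/10, job_F:*/3}
Op 3: unregister job_F -> active={job_B:*/10}
Op 4: register job_A */16 -> active={job_A:*/16, job_B:*/10}
Op 5: register job_D */14 -> active={job_A:*/16, job_B:*/10, job_D:*/14}
  job_A: interval 16, next fire after T=248 is 256
  job_B: interval 10, next fire after T=248 is 250
  job_D: interval 14, next fire after T=248 is 252
Earliest = 250, winner (lex tiebreak) = job_B

Answer: job_B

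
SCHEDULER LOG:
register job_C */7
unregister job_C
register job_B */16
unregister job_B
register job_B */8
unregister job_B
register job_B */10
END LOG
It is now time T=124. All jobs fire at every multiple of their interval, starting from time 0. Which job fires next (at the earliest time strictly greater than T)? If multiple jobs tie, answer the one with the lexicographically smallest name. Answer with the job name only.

Answer: job_B

Derivation:
Op 1: register job_C */7 -> active={job_C:*/7}
Op 2: unregister job_C -> active={}
Op 3: register job_B */16 -> active={job_B:*/16}
Op 4: unregister job_B -> active={}
Op 5: register job_B */8 -> active={job_B:*/8}
Op 6: unregister job_B -> active={}
Op 7: register job_B */10 -> active={job_B:*/10}
  job_B: interval 10, next fire after T=124 is 130
Earliest = 130, winner (lex tiebreak) = job_B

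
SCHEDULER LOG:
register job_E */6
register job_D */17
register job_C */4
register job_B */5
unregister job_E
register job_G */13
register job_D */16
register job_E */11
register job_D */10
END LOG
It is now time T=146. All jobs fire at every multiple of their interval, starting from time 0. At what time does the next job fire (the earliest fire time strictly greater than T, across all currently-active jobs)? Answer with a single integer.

Op 1: register job_E */6 -> active={job_E:*/6}
Op 2: register job_D */17 -> active={job_D:*/17, job_E:*/6}
Op 3: register job_C */4 -> active={job_C:*/4, job_D:*/17, job_E:*/6}
Op 4: register job_B */5 -> active={job_B:*/5, job_C:*/4, job_D:*/17, job_E:*/6}
Op 5: unregister job_E -> active={job_B:*/5, job_C:*/4, job_D:*/17}
Op 6: register job_G */13 -> active={job_B:*/5, job_C:*/4, job_D:*/17, job_G:*/13}
Op 7: register job_D */16 -> active={job_B:*/5, job_C:*/4, job_D:*/16, job_G:*/13}
Op 8: register job_E */11 -> active={job_B:*/5, job_C:*/4, job_D:*/16, job_E:*/11, job_G:*/13}
Op 9: register job_D */10 -> active={job_B:*/5, job_C:*/4, job_D:*/10, job_E:*/11, job_G:*/13}
  job_B: interval 5, next fire after T=146 is 150
  job_C: interval 4, next fire after T=146 is 148
  job_D: interval 10, next fire after T=146 is 150
  job_E: interval 11, next fire after T=146 is 154
  job_G: interval 13, next fire after T=146 is 156
Earliest fire time = 148 (job job_C)

Answer: 148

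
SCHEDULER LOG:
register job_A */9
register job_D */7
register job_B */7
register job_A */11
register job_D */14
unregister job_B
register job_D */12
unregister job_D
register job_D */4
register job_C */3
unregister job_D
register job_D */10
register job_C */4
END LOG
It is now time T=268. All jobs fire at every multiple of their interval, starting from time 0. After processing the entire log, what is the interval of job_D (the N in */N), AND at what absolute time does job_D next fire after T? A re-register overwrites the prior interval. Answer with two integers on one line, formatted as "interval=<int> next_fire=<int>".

Op 1: register job_A */9 -> active={job_A:*/9}
Op 2: register job_D */7 -> active={job_A:*/9, job_D:*/7}
Op 3: register job_B */7 -> active={job_A:*/9, job_B:*/7, job_D:*/7}
Op 4: register job_A */11 -> active={job_A:*/11, job_B:*/7, job_D:*/7}
Op 5: register job_D */14 -> active={job_A:*/11, job_B:*/7, job_D:*/14}
Op 6: unregister job_B -> active={job_A:*/11, job_D:*/14}
Op 7: register job_D */12 -> active={job_A:*/11, job_D:*/12}
Op 8: unregister job_D -> active={job_A:*/11}
Op 9: register job_D */4 -> active={job_A:*/11, job_D:*/4}
Op 10: register job_C */3 -> active={job_A:*/11, job_C:*/3, job_D:*/4}
Op 11: unregister job_D -> active={job_A:*/11, job_C:*/3}
Op 12: register job_D */10 -> active={job_A:*/11, job_C:*/3, job_D:*/10}
Op 13: register job_C */4 -> active={job_A:*/11, job_C:*/4, job_D:*/10}
Final interval of job_D = 10
Next fire of job_D after T=268: (268//10+1)*10 = 270

Answer: interval=10 next_fire=270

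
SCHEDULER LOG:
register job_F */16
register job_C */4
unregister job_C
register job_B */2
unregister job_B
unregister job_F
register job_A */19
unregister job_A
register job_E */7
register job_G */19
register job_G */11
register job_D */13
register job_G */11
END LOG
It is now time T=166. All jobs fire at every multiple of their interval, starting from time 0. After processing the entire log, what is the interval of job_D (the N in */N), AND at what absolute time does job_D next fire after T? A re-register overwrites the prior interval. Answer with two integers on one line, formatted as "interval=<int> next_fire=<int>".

Op 1: register job_F */16 -> active={job_F:*/16}
Op 2: register job_C */4 -> active={job_C:*/4, job_F:*/16}
Op 3: unregister job_C -> active={job_F:*/16}
Op 4: register job_B */2 -> active={job_B:*/2, job_F:*/16}
Op 5: unregister job_B -> active={job_F:*/16}
Op 6: unregister job_F -> active={}
Op 7: register job_A */19 -> active={job_A:*/19}
Op 8: unregister job_A -> active={}
Op 9: register job_E */7 -> active={job_E:*/7}
Op 10: register job_G */19 -> active={job_E:*/7, job_G:*/19}
Op 11: register job_G */11 -> active={job_E:*/7, job_G:*/11}
Op 12: register job_D */13 -> active={job_D:*/13, job_E:*/7, job_G:*/11}
Op 13: register job_G */11 -> active={job_D:*/13, job_E:*/7, job_G:*/11}
Final interval of job_D = 13
Next fire of job_D after T=166: (166//13+1)*13 = 169

Answer: interval=13 next_fire=169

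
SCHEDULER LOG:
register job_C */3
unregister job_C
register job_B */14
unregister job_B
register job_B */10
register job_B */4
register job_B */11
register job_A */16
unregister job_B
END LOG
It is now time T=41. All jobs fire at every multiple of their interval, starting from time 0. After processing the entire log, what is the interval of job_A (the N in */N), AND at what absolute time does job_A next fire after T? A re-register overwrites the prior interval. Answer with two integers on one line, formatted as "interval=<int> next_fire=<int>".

Answer: interval=16 next_fire=48

Derivation:
Op 1: register job_C */3 -> active={job_C:*/3}
Op 2: unregister job_C -> active={}
Op 3: register job_B */14 -> active={job_B:*/14}
Op 4: unregister job_B -> active={}
Op 5: register job_B */10 -> active={job_B:*/10}
Op 6: register job_B */4 -> active={job_B:*/4}
Op 7: register job_B */11 -> active={job_B:*/11}
Op 8: register job_A */16 -> active={job_A:*/16, job_B:*/11}
Op 9: unregister job_B -> active={job_A:*/16}
Final interval of job_A = 16
Next fire of job_A after T=41: (41//16+1)*16 = 48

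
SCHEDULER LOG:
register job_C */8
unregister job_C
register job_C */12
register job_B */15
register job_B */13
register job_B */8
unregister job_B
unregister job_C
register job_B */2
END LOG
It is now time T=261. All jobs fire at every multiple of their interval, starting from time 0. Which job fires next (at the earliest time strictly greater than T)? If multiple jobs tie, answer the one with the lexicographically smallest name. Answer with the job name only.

Answer: job_B

Derivation:
Op 1: register job_C */8 -> active={job_C:*/8}
Op 2: unregister job_C -> active={}
Op 3: register job_C */12 -> active={job_C:*/12}
Op 4: register job_B */15 -> active={job_B:*/15, job_C:*/12}
Op 5: register job_B */13 -> active={job_B:*/13, job_C:*/12}
Op 6: register job_B */8 -> active={job_B:*/8, job_C:*/12}
Op 7: unregister job_B -> active={job_C:*/12}
Op 8: unregister job_C -> active={}
Op 9: register job_B */2 -> active={job_B:*/2}
  job_B: interval 2, next fire after T=261 is 262
Earliest = 262, winner (lex tiebreak) = job_B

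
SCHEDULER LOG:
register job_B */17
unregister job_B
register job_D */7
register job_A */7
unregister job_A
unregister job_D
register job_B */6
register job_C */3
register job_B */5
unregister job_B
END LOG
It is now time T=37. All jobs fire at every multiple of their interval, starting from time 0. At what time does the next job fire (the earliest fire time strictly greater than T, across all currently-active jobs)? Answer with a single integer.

Answer: 39

Derivation:
Op 1: register job_B */17 -> active={job_B:*/17}
Op 2: unregister job_B -> active={}
Op 3: register job_D */7 -> active={job_D:*/7}
Op 4: register job_A */7 -> active={job_A:*/7, job_D:*/7}
Op 5: unregister job_A -> active={job_D:*/7}
Op 6: unregister job_D -> active={}
Op 7: register job_B */6 -> active={job_B:*/6}
Op 8: register job_C */3 -> active={job_B:*/6, job_C:*/3}
Op 9: register job_B */5 -> active={job_B:*/5, job_C:*/3}
Op 10: unregister job_B -> active={job_C:*/3}
  job_C: interval 3, next fire after T=37 is 39
Earliest fire time = 39 (job job_C)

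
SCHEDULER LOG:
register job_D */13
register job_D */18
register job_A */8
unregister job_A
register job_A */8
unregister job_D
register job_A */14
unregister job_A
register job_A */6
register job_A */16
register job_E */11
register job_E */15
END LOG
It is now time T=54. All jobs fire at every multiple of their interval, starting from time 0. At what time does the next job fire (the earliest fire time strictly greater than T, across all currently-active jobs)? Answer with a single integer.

Answer: 60

Derivation:
Op 1: register job_D */13 -> active={job_D:*/13}
Op 2: register job_D */18 -> active={job_D:*/18}
Op 3: register job_A */8 -> active={job_A:*/8, job_D:*/18}
Op 4: unregister job_A -> active={job_D:*/18}
Op 5: register job_A */8 -> active={job_A:*/8, job_D:*/18}
Op 6: unregister job_D -> active={job_A:*/8}
Op 7: register job_A */14 -> active={job_A:*/14}
Op 8: unregister job_A -> active={}
Op 9: register job_A */6 -> active={job_A:*/6}
Op 10: register job_A */16 -> active={job_A:*/16}
Op 11: register job_E */11 -> active={job_A:*/16, job_E:*/11}
Op 12: register job_E */15 -> active={job_A:*/16, job_E:*/15}
  job_A: interval 16, next fire after T=54 is 64
  job_E: interval 15, next fire after T=54 is 60
Earliest fire time = 60 (job job_E)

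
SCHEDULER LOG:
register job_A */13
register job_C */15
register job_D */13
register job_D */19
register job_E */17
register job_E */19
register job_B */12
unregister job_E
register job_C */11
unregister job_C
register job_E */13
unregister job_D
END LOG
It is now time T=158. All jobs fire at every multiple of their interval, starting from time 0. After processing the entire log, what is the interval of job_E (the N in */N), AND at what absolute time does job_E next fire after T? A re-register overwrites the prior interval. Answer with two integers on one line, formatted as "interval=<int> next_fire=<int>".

Op 1: register job_A */13 -> active={job_A:*/13}
Op 2: register job_C */15 -> active={job_A:*/13, job_C:*/15}
Op 3: register job_D */13 -> active={job_A:*/13, job_C:*/15, job_D:*/13}
Op 4: register job_D */19 -> active={job_A:*/13, job_C:*/15, job_D:*/19}
Op 5: register job_E */17 -> active={job_A:*/13, job_C:*/15, job_D:*/19, job_E:*/17}
Op 6: register job_E */19 -> active={job_A:*/13, job_C:*/15, job_D:*/19, job_E:*/19}
Op 7: register job_B */12 -> active={job_A:*/13, job_B:*/12, job_C:*/15, job_D:*/19, job_E:*/19}
Op 8: unregister job_E -> active={job_A:*/13, job_B:*/12, job_C:*/15, job_D:*/19}
Op 9: register job_C */11 -> active={job_A:*/13, job_B:*/12, job_C:*/11, job_D:*/19}
Op 10: unregister job_C -> active={job_A:*/13, job_B:*/12, job_D:*/19}
Op 11: register job_E */13 -> active={job_A:*/13, job_B:*/12, job_D:*/19, job_E:*/13}
Op 12: unregister job_D -> active={job_A:*/13, job_B:*/12, job_E:*/13}
Final interval of job_E = 13
Next fire of job_E after T=158: (158//13+1)*13 = 169

Answer: interval=13 next_fire=169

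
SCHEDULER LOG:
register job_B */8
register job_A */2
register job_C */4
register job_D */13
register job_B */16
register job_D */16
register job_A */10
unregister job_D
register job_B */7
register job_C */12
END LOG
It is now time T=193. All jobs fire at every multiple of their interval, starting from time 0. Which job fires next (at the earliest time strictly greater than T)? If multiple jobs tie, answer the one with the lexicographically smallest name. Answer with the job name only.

Op 1: register job_B */8 -> active={job_B:*/8}
Op 2: register job_A */2 -> active={job_A:*/2, job_B:*/8}
Op 3: register job_C */4 -> active={job_A:*/2, job_B:*/8, job_C:*/4}
Op 4: register job_D */13 -> active={job_A:*/2, job_B:*/8, job_C:*/4, job_D:*/13}
Op 5: register job_B */16 -> active={job_A:*/2, job_B:*/16, job_C:*/4, job_D:*/13}
Op 6: register job_D */16 -> active={job_A:*/2, job_B:*/16, job_C:*/4, job_D:*/16}
Op 7: register job_A */10 -> active={job_A:*/10, job_B:*/16, job_C:*/4, job_D:*/16}
Op 8: unregister job_D -> active={job_A:*/10, job_B:*/16, job_C:*/4}
Op 9: register job_B */7 -> active={job_A:*/10, job_B:*/7, job_C:*/4}
Op 10: register job_C */12 -> active={job_A:*/10, job_B:*/7, job_C:*/12}
  job_A: interval 10, next fire after T=193 is 200
  job_B: interval 7, next fire after T=193 is 196
  job_C: interval 12, next fire after T=193 is 204
Earliest = 196, winner (lex tiebreak) = job_B

Answer: job_B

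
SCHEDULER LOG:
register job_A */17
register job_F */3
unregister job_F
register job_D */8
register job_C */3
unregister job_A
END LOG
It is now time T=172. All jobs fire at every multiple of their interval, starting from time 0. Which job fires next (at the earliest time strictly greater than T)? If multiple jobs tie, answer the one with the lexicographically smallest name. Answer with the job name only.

Answer: job_C

Derivation:
Op 1: register job_A */17 -> active={job_A:*/17}
Op 2: register job_F */3 -> active={job_A:*/17, job_F:*/3}
Op 3: unregister job_F -> active={job_A:*/17}
Op 4: register job_D */8 -> active={job_A:*/17, job_D:*/8}
Op 5: register job_C */3 -> active={job_A:*/17, job_C:*/3, job_D:*/8}
Op 6: unregister job_A -> active={job_C:*/3, job_D:*/8}
  job_C: interval 3, next fire after T=172 is 174
  job_D: interval 8, next fire after T=172 is 176
Earliest = 174, winner (lex tiebreak) = job_C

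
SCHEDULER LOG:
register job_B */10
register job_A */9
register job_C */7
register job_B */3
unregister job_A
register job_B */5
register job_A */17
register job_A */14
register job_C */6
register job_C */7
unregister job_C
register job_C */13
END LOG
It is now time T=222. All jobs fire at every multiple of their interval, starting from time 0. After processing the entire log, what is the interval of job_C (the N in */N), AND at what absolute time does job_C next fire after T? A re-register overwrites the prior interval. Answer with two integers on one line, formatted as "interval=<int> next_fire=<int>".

Answer: interval=13 next_fire=234

Derivation:
Op 1: register job_B */10 -> active={job_B:*/10}
Op 2: register job_A */9 -> active={job_A:*/9, job_B:*/10}
Op 3: register job_C */7 -> active={job_A:*/9, job_B:*/10, job_C:*/7}
Op 4: register job_B */3 -> active={job_A:*/9, job_B:*/3, job_C:*/7}
Op 5: unregister job_A -> active={job_B:*/3, job_C:*/7}
Op 6: register job_B */5 -> active={job_B:*/5, job_C:*/7}
Op 7: register job_A */17 -> active={job_A:*/17, job_B:*/5, job_C:*/7}
Op 8: register job_A */14 -> active={job_A:*/14, job_B:*/5, job_C:*/7}
Op 9: register job_C */6 -> active={job_A:*/14, job_B:*/5, job_C:*/6}
Op 10: register job_C */7 -> active={job_A:*/14, job_B:*/5, job_C:*/7}
Op 11: unregister job_C -> active={job_A:*/14, job_B:*/5}
Op 12: register job_C */13 -> active={job_A:*/14, job_B:*/5, job_C:*/13}
Final interval of job_C = 13
Next fire of job_C after T=222: (222//13+1)*13 = 234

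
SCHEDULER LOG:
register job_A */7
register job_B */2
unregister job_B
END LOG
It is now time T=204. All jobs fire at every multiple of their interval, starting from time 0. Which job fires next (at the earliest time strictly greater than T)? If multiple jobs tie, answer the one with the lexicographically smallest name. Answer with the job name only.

Op 1: register job_A */7 -> active={job_A:*/7}
Op 2: register job_B */2 -> active={job_A:*/7, job_B:*/2}
Op 3: unregister job_B -> active={job_A:*/7}
  job_A: interval 7, next fire after T=204 is 210
Earliest = 210, winner (lex tiebreak) = job_A

Answer: job_A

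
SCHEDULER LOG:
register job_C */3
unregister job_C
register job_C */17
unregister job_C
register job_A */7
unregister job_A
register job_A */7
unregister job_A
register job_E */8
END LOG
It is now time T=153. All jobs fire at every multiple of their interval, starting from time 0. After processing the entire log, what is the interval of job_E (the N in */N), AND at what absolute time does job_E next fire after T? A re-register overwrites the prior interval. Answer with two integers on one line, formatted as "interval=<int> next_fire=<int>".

Answer: interval=8 next_fire=160

Derivation:
Op 1: register job_C */3 -> active={job_C:*/3}
Op 2: unregister job_C -> active={}
Op 3: register job_C */17 -> active={job_C:*/17}
Op 4: unregister job_C -> active={}
Op 5: register job_A */7 -> active={job_A:*/7}
Op 6: unregister job_A -> active={}
Op 7: register job_A */7 -> active={job_A:*/7}
Op 8: unregister job_A -> active={}
Op 9: register job_E */8 -> active={job_E:*/8}
Final interval of job_E = 8
Next fire of job_E after T=153: (153//8+1)*8 = 160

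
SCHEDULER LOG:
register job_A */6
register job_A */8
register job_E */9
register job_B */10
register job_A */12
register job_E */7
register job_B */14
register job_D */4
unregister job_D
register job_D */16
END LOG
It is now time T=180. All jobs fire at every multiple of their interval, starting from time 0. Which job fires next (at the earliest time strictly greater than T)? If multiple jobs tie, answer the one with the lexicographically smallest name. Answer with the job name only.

Answer: job_B

Derivation:
Op 1: register job_A */6 -> active={job_A:*/6}
Op 2: register job_A */8 -> active={job_A:*/8}
Op 3: register job_E */9 -> active={job_A:*/8, job_E:*/9}
Op 4: register job_B */10 -> active={job_A:*/8, job_B:*/10, job_E:*/9}
Op 5: register job_A */12 -> active={job_A:*/12, job_B:*/10, job_E:*/9}
Op 6: register job_E */7 -> active={job_A:*/12, job_B:*/10, job_E:*/7}
Op 7: register job_B */14 -> active={job_A:*/12, job_B:*/14, job_E:*/7}
Op 8: register job_D */4 -> active={job_A:*/12, job_B:*/14, job_D:*/4, job_E:*/7}
Op 9: unregister job_D -> active={job_A:*/12, job_B:*/14, job_E:*/7}
Op 10: register job_D */16 -> active={job_A:*/12, job_B:*/14, job_D:*/16, job_E:*/7}
  job_A: interval 12, next fire after T=180 is 192
  job_B: interval 14, next fire after T=180 is 182
  job_D: interval 16, next fire after T=180 is 192
  job_E: interval 7, next fire after T=180 is 182
Earliest = 182, winner (lex tiebreak) = job_B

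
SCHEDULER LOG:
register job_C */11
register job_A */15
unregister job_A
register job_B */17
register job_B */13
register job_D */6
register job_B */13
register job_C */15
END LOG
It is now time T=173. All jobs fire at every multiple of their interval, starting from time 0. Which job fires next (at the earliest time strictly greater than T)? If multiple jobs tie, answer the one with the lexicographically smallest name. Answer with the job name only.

Answer: job_D

Derivation:
Op 1: register job_C */11 -> active={job_C:*/11}
Op 2: register job_A */15 -> active={job_A:*/15, job_C:*/11}
Op 3: unregister job_A -> active={job_C:*/11}
Op 4: register job_B */17 -> active={job_B:*/17, job_C:*/11}
Op 5: register job_B */13 -> active={job_B:*/13, job_C:*/11}
Op 6: register job_D */6 -> active={job_B:*/13, job_C:*/11, job_D:*/6}
Op 7: register job_B */13 -> active={job_B:*/13, job_C:*/11, job_D:*/6}
Op 8: register job_C */15 -> active={job_B:*/13, job_C:*/15, job_D:*/6}
  job_B: interval 13, next fire after T=173 is 182
  job_C: interval 15, next fire after T=173 is 180
  job_D: interval 6, next fire after T=173 is 174
Earliest = 174, winner (lex tiebreak) = job_D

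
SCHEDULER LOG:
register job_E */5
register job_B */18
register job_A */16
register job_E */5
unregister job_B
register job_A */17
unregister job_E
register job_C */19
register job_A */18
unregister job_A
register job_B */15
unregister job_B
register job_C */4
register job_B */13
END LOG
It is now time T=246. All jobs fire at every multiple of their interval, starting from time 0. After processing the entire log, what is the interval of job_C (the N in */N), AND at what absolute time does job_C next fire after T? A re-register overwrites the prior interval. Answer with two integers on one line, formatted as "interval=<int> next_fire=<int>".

Answer: interval=4 next_fire=248

Derivation:
Op 1: register job_E */5 -> active={job_E:*/5}
Op 2: register job_B */18 -> active={job_B:*/18, job_E:*/5}
Op 3: register job_A */16 -> active={job_A:*/16, job_B:*/18, job_E:*/5}
Op 4: register job_E */5 -> active={job_A:*/16, job_B:*/18, job_E:*/5}
Op 5: unregister job_B -> active={job_A:*/16, job_E:*/5}
Op 6: register job_A */17 -> active={job_A:*/17, job_E:*/5}
Op 7: unregister job_E -> active={job_A:*/17}
Op 8: register job_C */19 -> active={job_A:*/17, job_C:*/19}
Op 9: register job_A */18 -> active={job_A:*/18, job_C:*/19}
Op 10: unregister job_A -> active={job_C:*/19}
Op 11: register job_B */15 -> active={job_B:*/15, job_C:*/19}
Op 12: unregister job_B -> active={job_C:*/19}
Op 13: register job_C */4 -> active={job_C:*/4}
Op 14: register job_B */13 -> active={job_B:*/13, job_C:*/4}
Final interval of job_C = 4
Next fire of job_C after T=246: (246//4+1)*4 = 248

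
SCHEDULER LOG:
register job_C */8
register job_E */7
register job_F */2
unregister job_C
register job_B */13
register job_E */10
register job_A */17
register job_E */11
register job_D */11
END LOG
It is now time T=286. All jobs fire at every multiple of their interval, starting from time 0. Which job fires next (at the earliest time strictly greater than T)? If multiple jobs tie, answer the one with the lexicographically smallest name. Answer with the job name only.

Op 1: register job_C */8 -> active={job_C:*/8}
Op 2: register job_E */7 -> active={job_C:*/8, job_E:*/7}
Op 3: register job_F */2 -> active={job_C:*/8, job_E:*/7, job_F:*/2}
Op 4: unregister job_C -> active={job_E:*/7, job_F:*/2}
Op 5: register job_B */13 -> active={job_B:*/13, job_E:*/7, job_F:*/2}
Op 6: register job_E */10 -> active={job_B:*/13, job_E:*/10, job_F:*/2}
Op 7: register job_A */17 -> active={job_A:*/17, job_B:*/13, job_E:*/10, job_F:*/2}
Op 8: register job_E */11 -> active={job_A:*/17, job_B:*/13, job_E:*/11, job_F:*/2}
Op 9: register job_D */11 -> active={job_A:*/17, job_B:*/13, job_D:*/11, job_E:*/11, job_F:*/2}
  job_A: interval 17, next fire after T=286 is 289
  job_B: interval 13, next fire after T=286 is 299
  job_D: interval 11, next fire after T=286 is 297
  job_E: interval 11, next fire after T=286 is 297
  job_F: interval 2, next fire after T=286 is 288
Earliest = 288, winner (lex tiebreak) = job_F

Answer: job_F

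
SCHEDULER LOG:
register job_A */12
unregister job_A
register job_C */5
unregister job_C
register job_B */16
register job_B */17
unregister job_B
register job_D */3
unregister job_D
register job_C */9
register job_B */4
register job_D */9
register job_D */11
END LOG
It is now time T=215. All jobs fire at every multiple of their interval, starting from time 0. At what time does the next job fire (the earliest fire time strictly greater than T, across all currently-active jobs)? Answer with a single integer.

Op 1: register job_A */12 -> active={job_A:*/12}
Op 2: unregister job_A -> active={}
Op 3: register job_C */5 -> active={job_C:*/5}
Op 4: unregister job_C -> active={}
Op 5: register job_B */16 -> active={job_B:*/16}
Op 6: register job_B */17 -> active={job_B:*/17}
Op 7: unregister job_B -> active={}
Op 8: register job_D */3 -> active={job_D:*/3}
Op 9: unregister job_D -> active={}
Op 10: register job_C */9 -> active={job_C:*/9}
Op 11: register job_B */4 -> active={job_B:*/4, job_C:*/9}
Op 12: register job_D */9 -> active={job_B:*/4, job_C:*/9, job_D:*/9}
Op 13: register job_D */11 -> active={job_B:*/4, job_C:*/9, job_D:*/11}
  job_B: interval 4, next fire after T=215 is 216
  job_C: interval 9, next fire after T=215 is 216
  job_D: interval 11, next fire after T=215 is 220
Earliest fire time = 216 (job job_B)

Answer: 216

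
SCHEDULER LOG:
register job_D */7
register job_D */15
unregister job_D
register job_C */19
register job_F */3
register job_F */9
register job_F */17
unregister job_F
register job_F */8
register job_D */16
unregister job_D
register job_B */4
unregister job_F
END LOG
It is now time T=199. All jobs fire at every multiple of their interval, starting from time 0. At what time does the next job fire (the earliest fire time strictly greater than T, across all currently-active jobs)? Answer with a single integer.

Op 1: register job_D */7 -> active={job_D:*/7}
Op 2: register job_D */15 -> active={job_D:*/15}
Op 3: unregister job_D -> active={}
Op 4: register job_C */19 -> active={job_C:*/19}
Op 5: register job_F */3 -> active={job_C:*/19, job_F:*/3}
Op 6: register job_F */9 -> active={job_C:*/19, job_F:*/9}
Op 7: register job_F */17 -> active={job_C:*/19, job_F:*/17}
Op 8: unregister job_F -> active={job_C:*/19}
Op 9: register job_F */8 -> active={job_C:*/19, job_F:*/8}
Op 10: register job_D */16 -> active={job_C:*/19, job_D:*/16, job_F:*/8}
Op 11: unregister job_D -> active={job_C:*/19, job_F:*/8}
Op 12: register job_B */4 -> active={job_B:*/4, job_C:*/19, job_F:*/8}
Op 13: unregister job_F -> active={job_B:*/4, job_C:*/19}
  job_B: interval 4, next fire after T=199 is 200
  job_C: interval 19, next fire after T=199 is 209
Earliest fire time = 200 (job job_B)

Answer: 200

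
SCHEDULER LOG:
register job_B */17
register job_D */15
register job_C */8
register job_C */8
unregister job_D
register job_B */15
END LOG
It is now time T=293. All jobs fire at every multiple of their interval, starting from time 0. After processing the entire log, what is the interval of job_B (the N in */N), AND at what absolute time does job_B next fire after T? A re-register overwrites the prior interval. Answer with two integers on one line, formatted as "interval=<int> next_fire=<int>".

Answer: interval=15 next_fire=300

Derivation:
Op 1: register job_B */17 -> active={job_B:*/17}
Op 2: register job_D */15 -> active={job_B:*/17, job_D:*/15}
Op 3: register job_C */8 -> active={job_B:*/17, job_C:*/8, job_D:*/15}
Op 4: register job_C */8 -> active={job_B:*/17, job_C:*/8, job_D:*/15}
Op 5: unregister job_D -> active={job_B:*/17, job_C:*/8}
Op 6: register job_B */15 -> active={job_B:*/15, job_C:*/8}
Final interval of job_B = 15
Next fire of job_B after T=293: (293//15+1)*15 = 300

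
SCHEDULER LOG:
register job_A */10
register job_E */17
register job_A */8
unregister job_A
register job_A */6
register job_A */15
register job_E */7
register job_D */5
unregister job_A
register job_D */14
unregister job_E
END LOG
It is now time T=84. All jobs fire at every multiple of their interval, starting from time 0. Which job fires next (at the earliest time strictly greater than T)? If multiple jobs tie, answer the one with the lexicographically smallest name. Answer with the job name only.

Op 1: register job_A */10 -> active={job_A:*/10}
Op 2: register job_E */17 -> active={job_A:*/10, job_E:*/17}
Op 3: register job_A */8 -> active={job_A:*/8, job_E:*/17}
Op 4: unregister job_A -> active={job_E:*/17}
Op 5: register job_A */6 -> active={job_A:*/6, job_E:*/17}
Op 6: register job_A */15 -> active={job_A:*/15, job_E:*/17}
Op 7: register job_E */7 -> active={job_A:*/15, job_E:*/7}
Op 8: register job_D */5 -> active={job_A:*/15, job_D:*/5, job_E:*/7}
Op 9: unregister job_A -> active={job_D:*/5, job_E:*/7}
Op 10: register job_D */14 -> active={job_D:*/14, job_E:*/7}
Op 11: unregister job_E -> active={job_D:*/14}
  job_D: interval 14, next fire after T=84 is 98
Earliest = 98, winner (lex tiebreak) = job_D

Answer: job_D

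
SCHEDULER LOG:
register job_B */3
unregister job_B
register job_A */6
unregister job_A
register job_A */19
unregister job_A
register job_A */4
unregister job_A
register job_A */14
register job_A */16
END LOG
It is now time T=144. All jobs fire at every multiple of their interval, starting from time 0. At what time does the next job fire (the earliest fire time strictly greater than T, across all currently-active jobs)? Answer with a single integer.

Answer: 160

Derivation:
Op 1: register job_B */3 -> active={job_B:*/3}
Op 2: unregister job_B -> active={}
Op 3: register job_A */6 -> active={job_A:*/6}
Op 4: unregister job_A -> active={}
Op 5: register job_A */19 -> active={job_A:*/19}
Op 6: unregister job_A -> active={}
Op 7: register job_A */4 -> active={job_A:*/4}
Op 8: unregister job_A -> active={}
Op 9: register job_A */14 -> active={job_A:*/14}
Op 10: register job_A */16 -> active={job_A:*/16}
  job_A: interval 16, next fire after T=144 is 160
Earliest fire time = 160 (job job_A)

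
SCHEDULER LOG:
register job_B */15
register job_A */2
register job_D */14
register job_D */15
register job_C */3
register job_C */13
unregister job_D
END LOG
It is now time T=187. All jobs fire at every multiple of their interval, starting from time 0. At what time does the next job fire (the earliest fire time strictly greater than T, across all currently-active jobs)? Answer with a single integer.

Op 1: register job_B */15 -> active={job_B:*/15}
Op 2: register job_A */2 -> active={job_A:*/2, job_B:*/15}
Op 3: register job_D */14 -> active={job_A:*/2, job_B:*/15, job_D:*/14}
Op 4: register job_D */15 -> active={job_A:*/2, job_B:*/15, job_D:*/15}
Op 5: register job_C */3 -> active={job_A:*/2, job_B:*/15, job_C:*/3, job_D:*/15}
Op 6: register job_C */13 -> active={job_A:*/2, job_B:*/15, job_C:*/13, job_D:*/15}
Op 7: unregister job_D -> active={job_A:*/2, job_B:*/15, job_C:*/13}
  job_A: interval 2, next fire after T=187 is 188
  job_B: interval 15, next fire after T=187 is 195
  job_C: interval 13, next fire after T=187 is 195
Earliest fire time = 188 (job job_A)

Answer: 188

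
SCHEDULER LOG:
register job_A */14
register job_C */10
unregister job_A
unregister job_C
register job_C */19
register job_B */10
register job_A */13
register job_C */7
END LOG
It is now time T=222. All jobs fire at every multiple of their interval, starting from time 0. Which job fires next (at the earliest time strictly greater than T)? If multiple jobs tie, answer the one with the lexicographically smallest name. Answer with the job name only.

Answer: job_C

Derivation:
Op 1: register job_A */14 -> active={job_A:*/14}
Op 2: register job_C */10 -> active={job_A:*/14, job_C:*/10}
Op 3: unregister job_A -> active={job_C:*/10}
Op 4: unregister job_C -> active={}
Op 5: register job_C */19 -> active={job_C:*/19}
Op 6: register job_B */10 -> active={job_B:*/10, job_C:*/19}
Op 7: register job_A */13 -> active={job_A:*/13, job_B:*/10, job_C:*/19}
Op 8: register job_C */7 -> active={job_A:*/13, job_B:*/10, job_C:*/7}
  job_A: interval 13, next fire after T=222 is 234
  job_B: interval 10, next fire after T=222 is 230
  job_C: interval 7, next fire after T=222 is 224
Earliest = 224, winner (lex tiebreak) = job_C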